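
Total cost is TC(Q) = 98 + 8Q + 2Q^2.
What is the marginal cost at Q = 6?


MC = dTC/dQ = 8 + 2*2*Q
At Q = 6:
MC = 8 + 4*6
MC = 8 + 24 = 32

32


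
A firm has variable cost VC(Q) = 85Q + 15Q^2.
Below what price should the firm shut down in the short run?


AVC(Q) = VC(Q)/Q = 85 + 15Q
AVC is increasing in Q, so minimum AVC is at Q -> 0+.
Min AVC = 85
The firm should shut down if P < 85.

85


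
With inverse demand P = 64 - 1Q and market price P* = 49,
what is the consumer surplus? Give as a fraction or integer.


Maximum willingness to pay (at Q=0): P_max = 64
Quantity demanded at P* = 49:
Q* = (64 - 49)/1 = 15
CS = (1/2) * Q* * (P_max - P*)
CS = (1/2) * 15 * (64 - 49)
CS = (1/2) * 15 * 15 = 225/2

225/2


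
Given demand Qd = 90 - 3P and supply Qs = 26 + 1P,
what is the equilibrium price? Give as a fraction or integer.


At equilibrium, Qd = Qs.
90 - 3P = 26 + 1P
90 - 26 = 3P + 1P
64 = 4P
P* = 64/4 = 16

16


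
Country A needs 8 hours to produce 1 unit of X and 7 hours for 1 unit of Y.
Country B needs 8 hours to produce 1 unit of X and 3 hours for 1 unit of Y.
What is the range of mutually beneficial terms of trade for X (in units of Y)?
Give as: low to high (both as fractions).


Opportunity cost of X for Country A = hours_X / hours_Y = 8/7 = 8/7 units of Y
Opportunity cost of X for Country B = hours_X / hours_Y = 8/3 = 8/3 units of Y
Terms of trade must be between the two opportunity costs.
Range: 8/7 to 8/3

8/7 to 8/3


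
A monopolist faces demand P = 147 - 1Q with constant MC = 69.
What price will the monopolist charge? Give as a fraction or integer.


MR = 147 - 2Q
Set MR = MC: 147 - 2Q = 69
Q* = 39
Substitute into demand:
P* = 147 - 1*39 = 108

108


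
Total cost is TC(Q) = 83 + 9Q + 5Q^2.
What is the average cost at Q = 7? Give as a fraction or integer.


TC(7) = 83 + 9*7 + 5*7^2
TC(7) = 83 + 63 + 245 = 391
AC = TC/Q = 391/7 = 391/7

391/7


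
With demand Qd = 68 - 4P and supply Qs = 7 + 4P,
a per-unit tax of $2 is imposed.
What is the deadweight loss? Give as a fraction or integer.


Pre-tax equilibrium quantity: Q* = 75/2
Post-tax equilibrium quantity: Q_tax = 67/2
Reduction in quantity: Q* - Q_tax = 4
DWL = (1/2) * tax * (Q* - Q_tax)
DWL = (1/2) * 2 * 4 = 4

4


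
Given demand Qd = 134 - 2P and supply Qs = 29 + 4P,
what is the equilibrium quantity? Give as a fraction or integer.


First find equilibrium price:
134 - 2P = 29 + 4P
P* = 105/6 = 35/2
Then substitute into demand:
Q* = 134 - 2 * 35/2 = 99

99


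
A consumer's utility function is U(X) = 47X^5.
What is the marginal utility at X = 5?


MU = dU/dX = 47*5*X^(5-1)
MU = 235*X^4
At X = 5:
MU = 235 * 5^4
MU = 235 * 625 = 146875

146875


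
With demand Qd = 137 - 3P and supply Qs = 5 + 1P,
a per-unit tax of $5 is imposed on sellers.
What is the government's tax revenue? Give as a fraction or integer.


With tax on sellers, new supply: Qs' = 5 + 1(P - 5)
= 0 + 1P
New equilibrium quantity:
Q_new = 137/4
Tax revenue = tax * Q_new = 5 * 137/4 = 685/4

685/4


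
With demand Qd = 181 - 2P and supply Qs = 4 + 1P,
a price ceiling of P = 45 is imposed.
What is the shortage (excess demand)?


At P = 45:
Qd = 181 - 2*45 = 91
Qs = 4 + 1*45 = 49
Shortage = Qd - Qs = 91 - 49 = 42

42


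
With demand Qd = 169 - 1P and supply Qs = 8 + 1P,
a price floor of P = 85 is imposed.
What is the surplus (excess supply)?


At P = 85:
Qd = 169 - 1*85 = 84
Qs = 8 + 1*85 = 93
Surplus = Qs - Qd = 93 - 84 = 9

9


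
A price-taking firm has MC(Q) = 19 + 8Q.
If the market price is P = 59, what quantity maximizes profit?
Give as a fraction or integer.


In perfect competition, profit is maximized where P = MC.
59 = 19 + 8Q
40 = 8Q
Q* = 40/8 = 5

5


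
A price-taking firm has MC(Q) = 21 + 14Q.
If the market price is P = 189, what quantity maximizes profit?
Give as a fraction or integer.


In perfect competition, profit is maximized where P = MC.
189 = 21 + 14Q
168 = 14Q
Q* = 168/14 = 12

12


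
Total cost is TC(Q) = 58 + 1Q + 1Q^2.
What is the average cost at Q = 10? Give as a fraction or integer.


TC(10) = 58 + 1*10 + 1*10^2
TC(10) = 58 + 10 + 100 = 168
AC = TC/Q = 168/10 = 84/5

84/5


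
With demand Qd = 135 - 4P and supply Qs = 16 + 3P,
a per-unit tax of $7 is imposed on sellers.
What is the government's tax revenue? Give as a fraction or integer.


With tax on sellers, new supply: Qs' = 16 + 3(P - 7)
= 3P - 5
New equilibrium quantity:
Q_new = 55
Tax revenue = tax * Q_new = 7 * 55 = 385

385


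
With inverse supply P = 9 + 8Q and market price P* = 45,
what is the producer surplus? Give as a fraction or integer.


Minimum supply price (at Q=0): P_min = 9
Quantity supplied at P* = 45:
Q* = (45 - 9)/8 = 9/2
PS = (1/2) * Q* * (P* - P_min)
PS = (1/2) * 9/2 * (45 - 9)
PS = (1/2) * 9/2 * 36 = 81

81


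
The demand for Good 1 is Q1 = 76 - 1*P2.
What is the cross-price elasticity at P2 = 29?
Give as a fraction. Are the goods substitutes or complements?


dQ1/dP2 = -1
At P2 = 29: Q1 = 76 - 1*29 = 47
Exy = (dQ1/dP2)(P2/Q1) = -1 * 29 / 47 = -29/47
Since Exy < 0, the goods are complements.

-29/47 (complements)


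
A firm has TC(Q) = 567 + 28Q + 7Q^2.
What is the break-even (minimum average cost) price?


AC(Q) = 567/Q + 28 + 7Q
To minimize: dAC/dQ = -567/Q^2 + 7 = 0
Q^2 = 567/7 = 81
Q* = 9
Min AC = 567/9 + 28 + 7*9
Min AC = 63 + 28 + 63 = 154

154


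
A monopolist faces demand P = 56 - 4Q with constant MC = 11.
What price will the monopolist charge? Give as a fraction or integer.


MR = 56 - 8Q
Set MR = MC: 56 - 8Q = 11
Q* = 45/8
Substitute into demand:
P* = 56 - 4*45/8 = 67/2

67/2


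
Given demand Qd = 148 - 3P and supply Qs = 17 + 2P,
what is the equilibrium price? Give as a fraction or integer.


At equilibrium, Qd = Qs.
148 - 3P = 17 + 2P
148 - 17 = 3P + 2P
131 = 5P
P* = 131/5 = 131/5

131/5


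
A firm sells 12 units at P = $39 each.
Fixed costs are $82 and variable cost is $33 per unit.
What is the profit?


Total Revenue = P * Q = 39 * 12 = $468
Total Cost = FC + VC*Q = 82 + 33*12 = $478
Profit = TR - TC = 468 - 478 = $-10

$-10


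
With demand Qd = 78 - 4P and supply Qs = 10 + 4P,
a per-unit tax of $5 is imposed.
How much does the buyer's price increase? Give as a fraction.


With a per-unit tax, the buyer's price increase depends on relative slopes.
Supply slope: d = 4, Demand slope: b = 4
Buyer's price increase = d * tax / (b + d)
= 4 * 5 / (4 + 4)
= 20 / 8 = 5/2

5/2


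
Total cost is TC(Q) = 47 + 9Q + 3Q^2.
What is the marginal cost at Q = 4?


MC = dTC/dQ = 9 + 2*3*Q
At Q = 4:
MC = 9 + 6*4
MC = 9 + 24 = 33

33


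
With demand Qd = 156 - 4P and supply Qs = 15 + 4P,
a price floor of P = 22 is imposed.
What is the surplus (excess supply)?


At P = 22:
Qd = 156 - 4*22 = 68
Qs = 15 + 4*22 = 103
Surplus = Qs - Qd = 103 - 68 = 35

35


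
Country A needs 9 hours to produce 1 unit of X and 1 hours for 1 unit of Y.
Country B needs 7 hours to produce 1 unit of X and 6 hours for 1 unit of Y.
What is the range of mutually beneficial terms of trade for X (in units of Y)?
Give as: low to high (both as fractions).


Opportunity cost of X for Country A = hours_X / hours_Y = 9/1 = 9 units of Y
Opportunity cost of X for Country B = hours_X / hours_Y = 7/6 = 7/6 units of Y
Terms of trade must be between the two opportunity costs.
Range: 7/6 to 9

7/6 to 9


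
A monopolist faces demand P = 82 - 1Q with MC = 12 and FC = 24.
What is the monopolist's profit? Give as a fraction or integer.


MR = MC: 82 - 2Q = 12
Q* = 35
P* = 82 - 1*35 = 47
Profit = (P* - MC)*Q* - FC
= (47 - 12)*35 - 24
= 35*35 - 24
= 1225 - 24 = 1201

1201


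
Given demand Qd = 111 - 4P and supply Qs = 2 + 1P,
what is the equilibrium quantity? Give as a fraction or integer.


First find equilibrium price:
111 - 4P = 2 + 1P
P* = 109/5 = 109/5
Then substitute into demand:
Q* = 111 - 4 * 109/5 = 119/5

119/5


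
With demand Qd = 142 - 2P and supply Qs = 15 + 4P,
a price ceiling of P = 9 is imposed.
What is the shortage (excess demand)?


At P = 9:
Qd = 142 - 2*9 = 124
Qs = 15 + 4*9 = 51
Shortage = Qd - Qs = 124 - 51 = 73

73


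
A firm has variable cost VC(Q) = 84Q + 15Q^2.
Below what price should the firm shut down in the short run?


AVC(Q) = VC(Q)/Q = 84 + 15Q
AVC is increasing in Q, so minimum AVC is at Q -> 0+.
Min AVC = 84
The firm should shut down if P < 84.

84


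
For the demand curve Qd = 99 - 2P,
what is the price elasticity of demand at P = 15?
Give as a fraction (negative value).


dQ/dP = -2
At P = 15: Q = 99 - 2*15 = 69
E = (dQ/dP)(P/Q) = (-2)(15/69) = -10/23

-10/23


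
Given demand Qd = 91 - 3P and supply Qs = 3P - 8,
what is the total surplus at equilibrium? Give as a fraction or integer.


Find equilibrium: 91 - 3P = 3P - 8
91 + 8 = 6P
P* = 99/6 = 33/2
Q* = 3*33/2 - 8 = 83/2
Inverse demand: P = 91/3 - Q/3, so P_max = 91/3
Inverse supply: P = 8/3 + Q/3, so P_min = 8/3
CS = (1/2) * 83/2 * (91/3 - 33/2) = 6889/24
PS = (1/2) * 83/2 * (33/2 - 8/3) = 6889/24
TS = CS + PS = 6889/24 + 6889/24 = 6889/12

6889/12


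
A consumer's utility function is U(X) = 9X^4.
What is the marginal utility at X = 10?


MU = dU/dX = 9*4*X^(4-1)
MU = 36*X^3
At X = 10:
MU = 36 * 10^3
MU = 36 * 1000 = 36000

36000


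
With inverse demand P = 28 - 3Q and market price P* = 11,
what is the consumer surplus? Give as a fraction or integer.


Maximum willingness to pay (at Q=0): P_max = 28
Quantity demanded at P* = 11:
Q* = (28 - 11)/3 = 17/3
CS = (1/2) * Q* * (P_max - P*)
CS = (1/2) * 17/3 * (28 - 11)
CS = (1/2) * 17/3 * 17 = 289/6

289/6


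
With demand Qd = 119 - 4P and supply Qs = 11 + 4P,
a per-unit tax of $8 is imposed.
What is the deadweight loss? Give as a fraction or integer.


Pre-tax equilibrium quantity: Q* = 65
Post-tax equilibrium quantity: Q_tax = 49
Reduction in quantity: Q* - Q_tax = 16
DWL = (1/2) * tax * (Q* - Q_tax)
DWL = (1/2) * 8 * 16 = 64

64


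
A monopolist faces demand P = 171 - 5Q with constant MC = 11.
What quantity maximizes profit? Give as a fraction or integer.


TR = P*Q = (171 - 5Q)Q = 171Q - 5Q^2
MR = dTR/dQ = 171 - 10Q
Set MR = MC:
171 - 10Q = 11
160 = 10Q
Q* = 160/10 = 16

16


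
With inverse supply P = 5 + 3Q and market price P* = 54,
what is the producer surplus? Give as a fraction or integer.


Minimum supply price (at Q=0): P_min = 5
Quantity supplied at P* = 54:
Q* = (54 - 5)/3 = 49/3
PS = (1/2) * Q* * (P* - P_min)
PS = (1/2) * 49/3 * (54 - 5)
PS = (1/2) * 49/3 * 49 = 2401/6

2401/6


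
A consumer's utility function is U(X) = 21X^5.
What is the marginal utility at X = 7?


MU = dU/dX = 21*5*X^(5-1)
MU = 105*X^4
At X = 7:
MU = 105 * 7^4
MU = 105 * 2401 = 252105

252105


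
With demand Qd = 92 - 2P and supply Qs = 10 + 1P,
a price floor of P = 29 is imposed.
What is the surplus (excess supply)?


At P = 29:
Qd = 92 - 2*29 = 34
Qs = 10 + 1*29 = 39
Surplus = Qs - Qd = 39 - 34 = 5

5


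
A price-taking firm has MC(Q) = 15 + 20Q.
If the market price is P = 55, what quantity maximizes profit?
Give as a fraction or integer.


In perfect competition, profit is maximized where P = MC.
55 = 15 + 20Q
40 = 20Q
Q* = 40/20 = 2

2


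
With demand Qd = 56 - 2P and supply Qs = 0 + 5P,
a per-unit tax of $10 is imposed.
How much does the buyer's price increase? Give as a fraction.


With a per-unit tax, the buyer's price increase depends on relative slopes.
Supply slope: d = 5, Demand slope: b = 2
Buyer's price increase = d * tax / (b + d)
= 5 * 10 / (2 + 5)
= 50 / 7 = 50/7

50/7


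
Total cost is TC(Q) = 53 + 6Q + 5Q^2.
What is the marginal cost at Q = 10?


MC = dTC/dQ = 6 + 2*5*Q
At Q = 10:
MC = 6 + 10*10
MC = 6 + 100 = 106

106


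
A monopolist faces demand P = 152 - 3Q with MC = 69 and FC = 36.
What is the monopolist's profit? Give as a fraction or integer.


MR = MC: 152 - 6Q = 69
Q* = 83/6
P* = 152 - 3*83/6 = 221/2
Profit = (P* - MC)*Q* - FC
= (221/2 - 69)*83/6 - 36
= 83/2*83/6 - 36
= 6889/12 - 36 = 6457/12

6457/12


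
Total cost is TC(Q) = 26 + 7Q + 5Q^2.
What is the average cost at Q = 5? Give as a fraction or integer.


TC(5) = 26 + 7*5 + 5*5^2
TC(5) = 26 + 35 + 125 = 186
AC = TC/Q = 186/5 = 186/5

186/5


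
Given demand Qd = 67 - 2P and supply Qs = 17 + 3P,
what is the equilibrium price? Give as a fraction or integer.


At equilibrium, Qd = Qs.
67 - 2P = 17 + 3P
67 - 17 = 2P + 3P
50 = 5P
P* = 50/5 = 10

10


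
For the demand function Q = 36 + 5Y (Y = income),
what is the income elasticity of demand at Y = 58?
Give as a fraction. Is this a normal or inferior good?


dQ/dY = 5
At Y = 58: Q = 36 + 5*58 = 326
Ey = (dQ/dY)(Y/Q) = 5 * 58 / 326 = 145/163
Since Ey > 0, this is a normal good.

145/163 (normal good)


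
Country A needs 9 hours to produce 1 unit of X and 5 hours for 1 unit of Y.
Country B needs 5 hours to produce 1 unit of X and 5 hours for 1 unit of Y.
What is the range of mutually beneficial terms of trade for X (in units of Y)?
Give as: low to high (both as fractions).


Opportunity cost of X for Country A = hours_X / hours_Y = 9/5 = 9/5 units of Y
Opportunity cost of X for Country B = hours_X / hours_Y = 5/5 = 1 units of Y
Terms of trade must be between the two opportunity costs.
Range: 1 to 9/5

1 to 9/5


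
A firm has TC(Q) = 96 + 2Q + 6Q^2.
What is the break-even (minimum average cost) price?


AC(Q) = 96/Q + 2 + 6Q
To minimize: dAC/dQ = -96/Q^2 + 6 = 0
Q^2 = 96/6 = 16
Q* = 4
Min AC = 96/4 + 2 + 6*4
Min AC = 24 + 2 + 24 = 50

50


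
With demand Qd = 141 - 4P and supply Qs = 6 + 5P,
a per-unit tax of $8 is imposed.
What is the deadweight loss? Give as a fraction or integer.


Pre-tax equilibrium quantity: Q* = 81
Post-tax equilibrium quantity: Q_tax = 569/9
Reduction in quantity: Q* - Q_tax = 160/9
DWL = (1/2) * tax * (Q* - Q_tax)
DWL = (1/2) * 8 * 160/9 = 640/9

640/9


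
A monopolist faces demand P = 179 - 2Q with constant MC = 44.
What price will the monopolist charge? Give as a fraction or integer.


MR = 179 - 4Q
Set MR = MC: 179 - 4Q = 44
Q* = 135/4
Substitute into demand:
P* = 179 - 2*135/4 = 223/2

223/2


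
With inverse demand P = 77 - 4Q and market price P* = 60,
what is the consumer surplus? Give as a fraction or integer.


Maximum willingness to pay (at Q=0): P_max = 77
Quantity demanded at P* = 60:
Q* = (77 - 60)/4 = 17/4
CS = (1/2) * Q* * (P_max - P*)
CS = (1/2) * 17/4 * (77 - 60)
CS = (1/2) * 17/4 * 17 = 289/8

289/8


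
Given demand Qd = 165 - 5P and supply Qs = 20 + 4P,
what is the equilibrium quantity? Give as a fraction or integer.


First find equilibrium price:
165 - 5P = 20 + 4P
P* = 145/9 = 145/9
Then substitute into demand:
Q* = 165 - 5 * 145/9 = 760/9

760/9


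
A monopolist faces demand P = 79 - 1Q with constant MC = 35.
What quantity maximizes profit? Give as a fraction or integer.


TR = P*Q = (79 - 1Q)Q = 79Q - 1Q^2
MR = dTR/dQ = 79 - 2Q
Set MR = MC:
79 - 2Q = 35
44 = 2Q
Q* = 44/2 = 22

22


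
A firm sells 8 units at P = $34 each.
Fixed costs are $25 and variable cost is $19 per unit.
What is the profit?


Total Revenue = P * Q = 34 * 8 = $272
Total Cost = FC + VC*Q = 25 + 19*8 = $177
Profit = TR - TC = 272 - 177 = $95

$95


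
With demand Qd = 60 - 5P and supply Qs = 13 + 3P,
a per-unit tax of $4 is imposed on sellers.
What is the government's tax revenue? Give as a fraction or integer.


With tax on sellers, new supply: Qs' = 13 + 3(P - 4)
= 1 + 3P
New equilibrium quantity:
Q_new = 185/8
Tax revenue = tax * Q_new = 4 * 185/8 = 185/2

185/2


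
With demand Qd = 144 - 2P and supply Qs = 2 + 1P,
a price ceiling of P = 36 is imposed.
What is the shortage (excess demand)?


At P = 36:
Qd = 144 - 2*36 = 72
Qs = 2 + 1*36 = 38
Shortage = Qd - Qs = 72 - 38 = 34

34


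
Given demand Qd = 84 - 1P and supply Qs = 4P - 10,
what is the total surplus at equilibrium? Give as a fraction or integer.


Find equilibrium: 84 - 1P = 4P - 10
84 + 10 = 5P
P* = 94/5 = 94/5
Q* = 4*94/5 - 10 = 326/5
Inverse demand: P = 84 - Q/1, so P_max = 84
Inverse supply: P = 5/2 + Q/4, so P_min = 5/2
CS = (1/2) * 326/5 * (84 - 94/5) = 53138/25
PS = (1/2) * 326/5 * (94/5 - 5/2) = 26569/50
TS = CS + PS = 53138/25 + 26569/50 = 26569/10

26569/10


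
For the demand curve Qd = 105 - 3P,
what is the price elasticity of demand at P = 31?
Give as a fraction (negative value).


dQ/dP = -3
At P = 31: Q = 105 - 3*31 = 12
E = (dQ/dP)(P/Q) = (-3)(31/12) = -31/4

-31/4


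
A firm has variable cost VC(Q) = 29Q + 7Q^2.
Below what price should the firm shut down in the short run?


AVC(Q) = VC(Q)/Q = 29 + 7Q
AVC is increasing in Q, so minimum AVC is at Q -> 0+.
Min AVC = 29
The firm should shut down if P < 29.

29


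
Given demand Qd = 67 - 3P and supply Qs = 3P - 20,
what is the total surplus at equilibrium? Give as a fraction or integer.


Find equilibrium: 67 - 3P = 3P - 20
67 + 20 = 6P
P* = 87/6 = 29/2
Q* = 3*29/2 - 20 = 47/2
Inverse demand: P = 67/3 - Q/3, so P_max = 67/3
Inverse supply: P = 20/3 + Q/3, so P_min = 20/3
CS = (1/2) * 47/2 * (67/3 - 29/2) = 2209/24
PS = (1/2) * 47/2 * (29/2 - 20/3) = 2209/24
TS = CS + PS = 2209/24 + 2209/24 = 2209/12

2209/12


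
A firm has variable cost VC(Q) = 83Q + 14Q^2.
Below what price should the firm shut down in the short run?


AVC(Q) = VC(Q)/Q = 83 + 14Q
AVC is increasing in Q, so minimum AVC is at Q -> 0+.
Min AVC = 83
The firm should shut down if P < 83.

83


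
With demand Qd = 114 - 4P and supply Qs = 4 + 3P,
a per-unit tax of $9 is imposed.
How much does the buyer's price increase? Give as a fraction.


With a per-unit tax, the buyer's price increase depends on relative slopes.
Supply slope: d = 3, Demand slope: b = 4
Buyer's price increase = d * tax / (b + d)
= 3 * 9 / (4 + 3)
= 27 / 7 = 27/7

27/7


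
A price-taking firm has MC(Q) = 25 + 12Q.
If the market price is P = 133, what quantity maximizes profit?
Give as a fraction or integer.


In perfect competition, profit is maximized where P = MC.
133 = 25 + 12Q
108 = 12Q
Q* = 108/12 = 9

9


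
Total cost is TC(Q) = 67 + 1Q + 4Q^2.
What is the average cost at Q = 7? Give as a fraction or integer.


TC(7) = 67 + 1*7 + 4*7^2
TC(7) = 67 + 7 + 196 = 270
AC = TC/Q = 270/7 = 270/7

270/7


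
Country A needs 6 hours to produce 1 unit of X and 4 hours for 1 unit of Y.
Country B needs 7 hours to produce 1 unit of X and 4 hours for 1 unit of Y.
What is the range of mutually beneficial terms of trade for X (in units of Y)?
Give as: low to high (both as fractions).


Opportunity cost of X for Country A = hours_X / hours_Y = 6/4 = 3/2 units of Y
Opportunity cost of X for Country B = hours_X / hours_Y = 7/4 = 7/4 units of Y
Terms of trade must be between the two opportunity costs.
Range: 3/2 to 7/4

3/2 to 7/4


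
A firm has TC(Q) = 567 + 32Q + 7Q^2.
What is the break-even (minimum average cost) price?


AC(Q) = 567/Q + 32 + 7Q
To minimize: dAC/dQ = -567/Q^2 + 7 = 0
Q^2 = 567/7 = 81
Q* = 9
Min AC = 567/9 + 32 + 7*9
Min AC = 63 + 32 + 63 = 158

158


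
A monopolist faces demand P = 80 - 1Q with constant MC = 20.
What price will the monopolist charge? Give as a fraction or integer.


MR = 80 - 2Q
Set MR = MC: 80 - 2Q = 20
Q* = 30
Substitute into demand:
P* = 80 - 1*30 = 50

50


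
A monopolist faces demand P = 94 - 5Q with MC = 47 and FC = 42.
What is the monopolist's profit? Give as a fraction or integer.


MR = MC: 94 - 10Q = 47
Q* = 47/10
P* = 94 - 5*47/10 = 141/2
Profit = (P* - MC)*Q* - FC
= (141/2 - 47)*47/10 - 42
= 47/2*47/10 - 42
= 2209/20 - 42 = 1369/20

1369/20


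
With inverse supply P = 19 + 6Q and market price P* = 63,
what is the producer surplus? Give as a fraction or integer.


Minimum supply price (at Q=0): P_min = 19
Quantity supplied at P* = 63:
Q* = (63 - 19)/6 = 22/3
PS = (1/2) * Q* * (P* - P_min)
PS = (1/2) * 22/3 * (63 - 19)
PS = (1/2) * 22/3 * 44 = 484/3

484/3


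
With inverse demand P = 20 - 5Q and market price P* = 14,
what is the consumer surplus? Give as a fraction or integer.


Maximum willingness to pay (at Q=0): P_max = 20
Quantity demanded at P* = 14:
Q* = (20 - 14)/5 = 6/5
CS = (1/2) * Q* * (P_max - P*)
CS = (1/2) * 6/5 * (20 - 14)
CS = (1/2) * 6/5 * 6 = 18/5

18/5


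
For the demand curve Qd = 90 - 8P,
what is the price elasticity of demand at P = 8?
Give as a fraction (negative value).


dQ/dP = -8
At P = 8: Q = 90 - 8*8 = 26
E = (dQ/dP)(P/Q) = (-8)(8/26) = -32/13

-32/13


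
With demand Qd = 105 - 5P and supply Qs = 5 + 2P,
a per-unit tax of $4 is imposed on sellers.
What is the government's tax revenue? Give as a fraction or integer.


With tax on sellers, new supply: Qs' = 5 + 2(P - 4)
= 2P - 3
New equilibrium quantity:
Q_new = 195/7
Tax revenue = tax * Q_new = 4 * 195/7 = 780/7

780/7


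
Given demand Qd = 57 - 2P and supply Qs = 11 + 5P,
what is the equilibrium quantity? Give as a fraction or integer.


First find equilibrium price:
57 - 2P = 11 + 5P
P* = 46/7 = 46/7
Then substitute into demand:
Q* = 57 - 2 * 46/7 = 307/7

307/7


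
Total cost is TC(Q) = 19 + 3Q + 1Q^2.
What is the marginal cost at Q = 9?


MC = dTC/dQ = 3 + 2*1*Q
At Q = 9:
MC = 3 + 2*9
MC = 3 + 18 = 21

21


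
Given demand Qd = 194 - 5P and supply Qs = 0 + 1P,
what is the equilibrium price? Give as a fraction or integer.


At equilibrium, Qd = Qs.
194 - 5P = 0 + 1P
194 - 0 = 5P + 1P
194 = 6P
P* = 194/6 = 97/3

97/3


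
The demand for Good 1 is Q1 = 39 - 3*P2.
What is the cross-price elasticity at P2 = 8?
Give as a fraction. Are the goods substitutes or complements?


dQ1/dP2 = -3
At P2 = 8: Q1 = 39 - 3*8 = 15
Exy = (dQ1/dP2)(P2/Q1) = -3 * 8 / 15 = -8/5
Since Exy < 0, the goods are complements.

-8/5 (complements)


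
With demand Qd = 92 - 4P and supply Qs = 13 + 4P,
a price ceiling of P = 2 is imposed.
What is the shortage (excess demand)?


At P = 2:
Qd = 92 - 4*2 = 84
Qs = 13 + 4*2 = 21
Shortage = Qd - Qs = 84 - 21 = 63

63


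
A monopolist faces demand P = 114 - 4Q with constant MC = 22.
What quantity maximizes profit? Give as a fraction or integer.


TR = P*Q = (114 - 4Q)Q = 114Q - 4Q^2
MR = dTR/dQ = 114 - 8Q
Set MR = MC:
114 - 8Q = 22
92 = 8Q
Q* = 92/8 = 23/2

23/2


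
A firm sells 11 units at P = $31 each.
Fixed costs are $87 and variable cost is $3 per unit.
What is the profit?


Total Revenue = P * Q = 31 * 11 = $341
Total Cost = FC + VC*Q = 87 + 3*11 = $120
Profit = TR - TC = 341 - 120 = $221

$221


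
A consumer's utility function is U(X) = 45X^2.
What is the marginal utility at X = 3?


MU = dU/dX = 45*2*X^(2-1)
MU = 90*X^1
At X = 3:
MU = 90 * 3^1
MU = 90 * 3 = 270

270


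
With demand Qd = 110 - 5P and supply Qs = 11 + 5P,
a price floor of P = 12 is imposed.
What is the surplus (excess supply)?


At P = 12:
Qd = 110 - 5*12 = 50
Qs = 11 + 5*12 = 71
Surplus = Qs - Qd = 71 - 50 = 21

21


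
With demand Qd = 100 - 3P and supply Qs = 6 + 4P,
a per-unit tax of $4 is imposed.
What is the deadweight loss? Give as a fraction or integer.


Pre-tax equilibrium quantity: Q* = 418/7
Post-tax equilibrium quantity: Q_tax = 370/7
Reduction in quantity: Q* - Q_tax = 48/7
DWL = (1/2) * tax * (Q* - Q_tax)
DWL = (1/2) * 4 * 48/7 = 96/7

96/7


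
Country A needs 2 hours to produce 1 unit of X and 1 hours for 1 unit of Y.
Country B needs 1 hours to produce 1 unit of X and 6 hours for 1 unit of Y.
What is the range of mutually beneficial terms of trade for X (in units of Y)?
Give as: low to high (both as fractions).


Opportunity cost of X for Country A = hours_X / hours_Y = 2/1 = 2 units of Y
Opportunity cost of X for Country B = hours_X / hours_Y = 1/6 = 1/6 units of Y
Terms of trade must be between the two opportunity costs.
Range: 1/6 to 2

1/6 to 2


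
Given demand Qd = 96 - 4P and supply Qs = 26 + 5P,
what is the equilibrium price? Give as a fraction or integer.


At equilibrium, Qd = Qs.
96 - 4P = 26 + 5P
96 - 26 = 4P + 5P
70 = 9P
P* = 70/9 = 70/9

70/9


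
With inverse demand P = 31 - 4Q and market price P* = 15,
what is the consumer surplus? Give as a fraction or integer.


Maximum willingness to pay (at Q=0): P_max = 31
Quantity demanded at P* = 15:
Q* = (31 - 15)/4 = 4
CS = (1/2) * Q* * (P_max - P*)
CS = (1/2) * 4 * (31 - 15)
CS = (1/2) * 4 * 16 = 32

32


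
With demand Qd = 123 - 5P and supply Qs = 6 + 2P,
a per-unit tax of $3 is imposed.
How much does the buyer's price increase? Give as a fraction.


With a per-unit tax, the buyer's price increase depends on relative slopes.
Supply slope: d = 2, Demand slope: b = 5
Buyer's price increase = d * tax / (b + d)
= 2 * 3 / (5 + 2)
= 6 / 7 = 6/7

6/7


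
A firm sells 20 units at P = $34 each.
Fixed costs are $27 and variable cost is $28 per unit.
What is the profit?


Total Revenue = P * Q = 34 * 20 = $680
Total Cost = FC + VC*Q = 27 + 28*20 = $587
Profit = TR - TC = 680 - 587 = $93

$93


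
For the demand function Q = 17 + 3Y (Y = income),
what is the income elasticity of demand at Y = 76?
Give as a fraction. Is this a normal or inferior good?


dQ/dY = 3
At Y = 76: Q = 17 + 3*76 = 245
Ey = (dQ/dY)(Y/Q) = 3 * 76 / 245 = 228/245
Since Ey > 0, this is a normal good.

228/245 (normal good)


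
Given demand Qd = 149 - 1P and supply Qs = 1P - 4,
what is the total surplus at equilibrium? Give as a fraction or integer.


Find equilibrium: 149 - 1P = 1P - 4
149 + 4 = 2P
P* = 153/2 = 153/2
Q* = 1*153/2 - 4 = 145/2
Inverse demand: P = 149 - Q/1, so P_max = 149
Inverse supply: P = 4 + Q/1, so P_min = 4
CS = (1/2) * 145/2 * (149 - 153/2) = 21025/8
PS = (1/2) * 145/2 * (153/2 - 4) = 21025/8
TS = CS + PS = 21025/8 + 21025/8 = 21025/4

21025/4


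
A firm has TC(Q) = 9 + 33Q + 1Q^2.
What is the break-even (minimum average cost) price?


AC(Q) = 9/Q + 33 + 1Q
To minimize: dAC/dQ = -9/Q^2 + 1 = 0
Q^2 = 9/1 = 9
Q* = 3
Min AC = 9/3 + 33 + 1*3
Min AC = 3 + 33 + 3 = 39

39


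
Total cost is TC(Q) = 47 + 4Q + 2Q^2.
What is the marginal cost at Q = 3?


MC = dTC/dQ = 4 + 2*2*Q
At Q = 3:
MC = 4 + 4*3
MC = 4 + 12 = 16

16


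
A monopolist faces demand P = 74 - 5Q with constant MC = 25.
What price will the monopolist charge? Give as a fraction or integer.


MR = 74 - 10Q
Set MR = MC: 74 - 10Q = 25
Q* = 49/10
Substitute into demand:
P* = 74 - 5*49/10 = 99/2

99/2


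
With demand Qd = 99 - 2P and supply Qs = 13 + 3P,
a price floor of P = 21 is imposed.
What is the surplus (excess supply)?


At P = 21:
Qd = 99 - 2*21 = 57
Qs = 13 + 3*21 = 76
Surplus = Qs - Qd = 76 - 57 = 19

19


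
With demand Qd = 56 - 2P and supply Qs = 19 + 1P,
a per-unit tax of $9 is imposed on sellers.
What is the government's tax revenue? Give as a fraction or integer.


With tax on sellers, new supply: Qs' = 19 + 1(P - 9)
= 10 + 1P
New equilibrium quantity:
Q_new = 76/3
Tax revenue = tax * Q_new = 9 * 76/3 = 228

228


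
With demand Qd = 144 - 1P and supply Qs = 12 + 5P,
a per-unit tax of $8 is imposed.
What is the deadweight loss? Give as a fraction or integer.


Pre-tax equilibrium quantity: Q* = 122
Post-tax equilibrium quantity: Q_tax = 346/3
Reduction in quantity: Q* - Q_tax = 20/3
DWL = (1/2) * tax * (Q* - Q_tax)
DWL = (1/2) * 8 * 20/3 = 80/3

80/3


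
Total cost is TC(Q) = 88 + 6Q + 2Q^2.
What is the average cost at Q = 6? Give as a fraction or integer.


TC(6) = 88 + 6*6 + 2*6^2
TC(6) = 88 + 36 + 72 = 196
AC = TC/Q = 196/6 = 98/3

98/3


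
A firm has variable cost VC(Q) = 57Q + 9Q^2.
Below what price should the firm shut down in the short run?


AVC(Q) = VC(Q)/Q = 57 + 9Q
AVC is increasing in Q, so minimum AVC is at Q -> 0+.
Min AVC = 57
The firm should shut down if P < 57.

57


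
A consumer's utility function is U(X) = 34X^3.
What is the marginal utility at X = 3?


MU = dU/dX = 34*3*X^(3-1)
MU = 102*X^2
At X = 3:
MU = 102 * 3^2
MU = 102 * 9 = 918

918


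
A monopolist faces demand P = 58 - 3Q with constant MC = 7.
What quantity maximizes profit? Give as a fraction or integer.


TR = P*Q = (58 - 3Q)Q = 58Q - 3Q^2
MR = dTR/dQ = 58 - 6Q
Set MR = MC:
58 - 6Q = 7
51 = 6Q
Q* = 51/6 = 17/2

17/2


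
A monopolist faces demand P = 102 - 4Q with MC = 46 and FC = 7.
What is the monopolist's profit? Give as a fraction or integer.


MR = MC: 102 - 8Q = 46
Q* = 7
P* = 102 - 4*7 = 74
Profit = (P* - MC)*Q* - FC
= (74 - 46)*7 - 7
= 28*7 - 7
= 196 - 7 = 189

189


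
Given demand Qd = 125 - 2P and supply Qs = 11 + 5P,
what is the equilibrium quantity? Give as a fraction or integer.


First find equilibrium price:
125 - 2P = 11 + 5P
P* = 114/7 = 114/7
Then substitute into demand:
Q* = 125 - 2 * 114/7 = 647/7

647/7


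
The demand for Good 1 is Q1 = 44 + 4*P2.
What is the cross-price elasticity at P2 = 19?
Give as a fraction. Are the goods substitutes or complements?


dQ1/dP2 = 4
At P2 = 19: Q1 = 44 + 4*19 = 120
Exy = (dQ1/dP2)(P2/Q1) = 4 * 19 / 120 = 19/30
Since Exy > 0, the goods are substitutes.

19/30 (substitutes)


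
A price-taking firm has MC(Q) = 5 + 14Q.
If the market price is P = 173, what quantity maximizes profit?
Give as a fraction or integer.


In perfect competition, profit is maximized where P = MC.
173 = 5 + 14Q
168 = 14Q
Q* = 168/14 = 12

12


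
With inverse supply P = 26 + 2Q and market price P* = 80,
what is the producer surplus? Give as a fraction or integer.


Minimum supply price (at Q=0): P_min = 26
Quantity supplied at P* = 80:
Q* = (80 - 26)/2 = 27
PS = (1/2) * Q* * (P* - P_min)
PS = (1/2) * 27 * (80 - 26)
PS = (1/2) * 27 * 54 = 729

729


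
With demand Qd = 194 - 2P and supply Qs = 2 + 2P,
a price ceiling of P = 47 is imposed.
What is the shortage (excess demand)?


At P = 47:
Qd = 194 - 2*47 = 100
Qs = 2 + 2*47 = 96
Shortage = Qd - Qs = 100 - 96 = 4

4


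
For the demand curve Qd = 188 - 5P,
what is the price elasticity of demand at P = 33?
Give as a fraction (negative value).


dQ/dP = -5
At P = 33: Q = 188 - 5*33 = 23
E = (dQ/dP)(P/Q) = (-5)(33/23) = -165/23

-165/23


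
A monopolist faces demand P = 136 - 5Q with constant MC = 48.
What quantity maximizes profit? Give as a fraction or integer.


TR = P*Q = (136 - 5Q)Q = 136Q - 5Q^2
MR = dTR/dQ = 136 - 10Q
Set MR = MC:
136 - 10Q = 48
88 = 10Q
Q* = 88/10 = 44/5

44/5


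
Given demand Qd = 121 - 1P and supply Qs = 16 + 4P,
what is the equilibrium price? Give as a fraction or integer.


At equilibrium, Qd = Qs.
121 - 1P = 16 + 4P
121 - 16 = 1P + 4P
105 = 5P
P* = 105/5 = 21

21


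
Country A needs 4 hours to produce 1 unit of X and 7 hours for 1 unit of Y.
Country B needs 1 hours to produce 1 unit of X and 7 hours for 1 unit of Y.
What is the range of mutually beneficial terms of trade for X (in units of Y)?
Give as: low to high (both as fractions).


Opportunity cost of X for Country A = hours_X / hours_Y = 4/7 = 4/7 units of Y
Opportunity cost of X for Country B = hours_X / hours_Y = 1/7 = 1/7 units of Y
Terms of trade must be between the two opportunity costs.
Range: 1/7 to 4/7

1/7 to 4/7


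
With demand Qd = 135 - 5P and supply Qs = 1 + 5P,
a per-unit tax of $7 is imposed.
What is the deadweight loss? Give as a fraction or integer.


Pre-tax equilibrium quantity: Q* = 68
Post-tax equilibrium quantity: Q_tax = 101/2
Reduction in quantity: Q* - Q_tax = 35/2
DWL = (1/2) * tax * (Q* - Q_tax)
DWL = (1/2) * 7 * 35/2 = 245/4

245/4


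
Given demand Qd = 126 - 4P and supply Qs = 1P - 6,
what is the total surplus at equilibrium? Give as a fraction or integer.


Find equilibrium: 126 - 4P = 1P - 6
126 + 6 = 5P
P* = 132/5 = 132/5
Q* = 1*132/5 - 6 = 102/5
Inverse demand: P = 63/2 - Q/4, so P_max = 63/2
Inverse supply: P = 6 + Q/1, so P_min = 6
CS = (1/2) * 102/5 * (63/2 - 132/5) = 2601/50
PS = (1/2) * 102/5 * (132/5 - 6) = 5202/25
TS = CS + PS = 2601/50 + 5202/25 = 2601/10

2601/10


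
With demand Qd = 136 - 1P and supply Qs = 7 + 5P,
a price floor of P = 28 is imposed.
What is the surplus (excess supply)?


At P = 28:
Qd = 136 - 1*28 = 108
Qs = 7 + 5*28 = 147
Surplus = Qs - Qd = 147 - 108 = 39

39


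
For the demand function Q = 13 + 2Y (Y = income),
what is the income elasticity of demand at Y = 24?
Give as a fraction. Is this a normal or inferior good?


dQ/dY = 2
At Y = 24: Q = 13 + 2*24 = 61
Ey = (dQ/dY)(Y/Q) = 2 * 24 / 61 = 48/61
Since Ey > 0, this is a normal good.

48/61 (normal good)


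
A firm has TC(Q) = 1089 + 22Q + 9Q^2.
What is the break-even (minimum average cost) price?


AC(Q) = 1089/Q + 22 + 9Q
To minimize: dAC/dQ = -1089/Q^2 + 9 = 0
Q^2 = 1089/9 = 121
Q* = 11
Min AC = 1089/11 + 22 + 9*11
Min AC = 99 + 22 + 99 = 220

220


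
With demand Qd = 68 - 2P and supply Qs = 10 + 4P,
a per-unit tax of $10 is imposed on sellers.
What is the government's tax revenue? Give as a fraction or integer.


With tax on sellers, new supply: Qs' = 10 + 4(P - 10)
= 4P - 30
New equilibrium quantity:
Q_new = 106/3
Tax revenue = tax * Q_new = 10 * 106/3 = 1060/3

1060/3


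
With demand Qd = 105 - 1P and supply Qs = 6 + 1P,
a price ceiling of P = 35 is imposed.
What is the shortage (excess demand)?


At P = 35:
Qd = 105 - 1*35 = 70
Qs = 6 + 1*35 = 41
Shortage = Qd - Qs = 70 - 41 = 29

29


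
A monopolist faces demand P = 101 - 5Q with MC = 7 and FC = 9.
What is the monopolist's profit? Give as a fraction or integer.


MR = MC: 101 - 10Q = 7
Q* = 47/5
P* = 101 - 5*47/5 = 54
Profit = (P* - MC)*Q* - FC
= (54 - 7)*47/5 - 9
= 47*47/5 - 9
= 2209/5 - 9 = 2164/5

2164/5


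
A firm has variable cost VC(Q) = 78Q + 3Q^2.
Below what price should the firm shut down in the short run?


AVC(Q) = VC(Q)/Q = 78 + 3Q
AVC is increasing in Q, so minimum AVC is at Q -> 0+.
Min AVC = 78
The firm should shut down if P < 78.

78


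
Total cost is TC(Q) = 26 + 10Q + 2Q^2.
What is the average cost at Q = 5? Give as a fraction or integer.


TC(5) = 26 + 10*5 + 2*5^2
TC(5) = 26 + 50 + 50 = 126
AC = TC/Q = 126/5 = 126/5

126/5


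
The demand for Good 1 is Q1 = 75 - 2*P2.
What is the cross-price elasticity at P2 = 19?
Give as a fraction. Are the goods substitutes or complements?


dQ1/dP2 = -2
At P2 = 19: Q1 = 75 - 2*19 = 37
Exy = (dQ1/dP2)(P2/Q1) = -2 * 19 / 37 = -38/37
Since Exy < 0, the goods are complements.

-38/37 (complements)


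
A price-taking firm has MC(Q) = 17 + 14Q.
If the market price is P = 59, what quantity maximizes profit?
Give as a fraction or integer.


In perfect competition, profit is maximized where P = MC.
59 = 17 + 14Q
42 = 14Q
Q* = 42/14 = 3

3


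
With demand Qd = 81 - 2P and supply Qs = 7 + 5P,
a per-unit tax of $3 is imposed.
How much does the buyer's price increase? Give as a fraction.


With a per-unit tax, the buyer's price increase depends on relative slopes.
Supply slope: d = 5, Demand slope: b = 2
Buyer's price increase = d * tax / (b + d)
= 5 * 3 / (2 + 5)
= 15 / 7 = 15/7

15/7


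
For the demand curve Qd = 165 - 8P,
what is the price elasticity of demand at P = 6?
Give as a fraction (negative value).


dQ/dP = -8
At P = 6: Q = 165 - 8*6 = 117
E = (dQ/dP)(P/Q) = (-8)(6/117) = -16/39

-16/39


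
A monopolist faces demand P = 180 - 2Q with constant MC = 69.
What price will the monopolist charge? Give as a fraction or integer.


MR = 180 - 4Q
Set MR = MC: 180 - 4Q = 69
Q* = 111/4
Substitute into demand:
P* = 180 - 2*111/4 = 249/2

249/2


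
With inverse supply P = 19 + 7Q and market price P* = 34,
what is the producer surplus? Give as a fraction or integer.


Minimum supply price (at Q=0): P_min = 19
Quantity supplied at P* = 34:
Q* = (34 - 19)/7 = 15/7
PS = (1/2) * Q* * (P* - P_min)
PS = (1/2) * 15/7 * (34 - 19)
PS = (1/2) * 15/7 * 15 = 225/14

225/14


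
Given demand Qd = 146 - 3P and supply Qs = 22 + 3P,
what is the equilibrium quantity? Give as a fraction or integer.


First find equilibrium price:
146 - 3P = 22 + 3P
P* = 124/6 = 62/3
Then substitute into demand:
Q* = 146 - 3 * 62/3 = 84

84


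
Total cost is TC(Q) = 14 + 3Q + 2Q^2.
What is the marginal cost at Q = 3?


MC = dTC/dQ = 3 + 2*2*Q
At Q = 3:
MC = 3 + 4*3
MC = 3 + 12 = 15

15


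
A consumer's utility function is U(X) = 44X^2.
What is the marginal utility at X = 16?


MU = dU/dX = 44*2*X^(2-1)
MU = 88*X^1
At X = 16:
MU = 88 * 16^1
MU = 88 * 16 = 1408

1408


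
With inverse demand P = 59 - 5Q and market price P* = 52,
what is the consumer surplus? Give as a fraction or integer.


Maximum willingness to pay (at Q=0): P_max = 59
Quantity demanded at P* = 52:
Q* = (59 - 52)/5 = 7/5
CS = (1/2) * Q* * (P_max - P*)
CS = (1/2) * 7/5 * (59 - 52)
CS = (1/2) * 7/5 * 7 = 49/10

49/10


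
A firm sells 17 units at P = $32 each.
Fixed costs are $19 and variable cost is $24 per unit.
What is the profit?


Total Revenue = P * Q = 32 * 17 = $544
Total Cost = FC + VC*Q = 19 + 24*17 = $427
Profit = TR - TC = 544 - 427 = $117

$117


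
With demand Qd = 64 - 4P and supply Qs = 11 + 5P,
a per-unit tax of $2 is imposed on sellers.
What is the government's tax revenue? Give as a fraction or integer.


With tax on sellers, new supply: Qs' = 11 + 5(P - 2)
= 1 + 5P
New equilibrium quantity:
Q_new = 36
Tax revenue = tax * Q_new = 2 * 36 = 72

72


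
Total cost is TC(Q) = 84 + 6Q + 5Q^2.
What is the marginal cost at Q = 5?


MC = dTC/dQ = 6 + 2*5*Q
At Q = 5:
MC = 6 + 10*5
MC = 6 + 50 = 56

56


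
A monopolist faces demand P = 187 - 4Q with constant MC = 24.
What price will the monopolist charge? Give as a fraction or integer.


MR = 187 - 8Q
Set MR = MC: 187 - 8Q = 24
Q* = 163/8
Substitute into demand:
P* = 187 - 4*163/8 = 211/2

211/2


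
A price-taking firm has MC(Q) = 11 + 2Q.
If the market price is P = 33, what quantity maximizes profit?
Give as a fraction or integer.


In perfect competition, profit is maximized where P = MC.
33 = 11 + 2Q
22 = 2Q
Q* = 22/2 = 11

11


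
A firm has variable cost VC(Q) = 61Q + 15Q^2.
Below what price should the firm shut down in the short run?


AVC(Q) = VC(Q)/Q = 61 + 15Q
AVC is increasing in Q, so minimum AVC is at Q -> 0+.
Min AVC = 61
The firm should shut down if P < 61.

61


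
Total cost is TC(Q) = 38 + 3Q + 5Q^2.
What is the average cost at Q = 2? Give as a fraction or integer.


TC(2) = 38 + 3*2 + 5*2^2
TC(2) = 38 + 6 + 20 = 64
AC = TC/Q = 64/2 = 32

32


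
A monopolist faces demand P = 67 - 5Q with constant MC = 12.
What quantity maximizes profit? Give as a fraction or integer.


TR = P*Q = (67 - 5Q)Q = 67Q - 5Q^2
MR = dTR/dQ = 67 - 10Q
Set MR = MC:
67 - 10Q = 12
55 = 10Q
Q* = 55/10 = 11/2

11/2


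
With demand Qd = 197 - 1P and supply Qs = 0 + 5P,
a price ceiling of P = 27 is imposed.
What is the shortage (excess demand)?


At P = 27:
Qd = 197 - 1*27 = 170
Qs = 0 + 5*27 = 135
Shortage = Qd - Qs = 170 - 135 = 35

35


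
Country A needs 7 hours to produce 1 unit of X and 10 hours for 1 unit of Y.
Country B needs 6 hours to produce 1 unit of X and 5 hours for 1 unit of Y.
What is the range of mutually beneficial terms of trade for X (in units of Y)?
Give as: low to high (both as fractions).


Opportunity cost of X for Country A = hours_X / hours_Y = 7/10 = 7/10 units of Y
Opportunity cost of X for Country B = hours_X / hours_Y = 6/5 = 6/5 units of Y
Terms of trade must be between the two opportunity costs.
Range: 7/10 to 6/5

7/10 to 6/5


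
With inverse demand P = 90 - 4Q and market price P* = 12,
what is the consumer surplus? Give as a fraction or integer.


Maximum willingness to pay (at Q=0): P_max = 90
Quantity demanded at P* = 12:
Q* = (90 - 12)/4 = 39/2
CS = (1/2) * Q* * (P_max - P*)
CS = (1/2) * 39/2 * (90 - 12)
CS = (1/2) * 39/2 * 78 = 1521/2

1521/2


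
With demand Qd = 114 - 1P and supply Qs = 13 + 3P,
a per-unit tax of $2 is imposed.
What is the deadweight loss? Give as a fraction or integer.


Pre-tax equilibrium quantity: Q* = 355/4
Post-tax equilibrium quantity: Q_tax = 349/4
Reduction in quantity: Q* - Q_tax = 3/2
DWL = (1/2) * tax * (Q* - Q_tax)
DWL = (1/2) * 2 * 3/2 = 3/2

3/2


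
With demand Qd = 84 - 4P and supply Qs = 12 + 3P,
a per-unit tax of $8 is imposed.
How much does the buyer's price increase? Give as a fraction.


With a per-unit tax, the buyer's price increase depends on relative slopes.
Supply slope: d = 3, Demand slope: b = 4
Buyer's price increase = d * tax / (b + d)
= 3 * 8 / (4 + 3)
= 24 / 7 = 24/7

24/7
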